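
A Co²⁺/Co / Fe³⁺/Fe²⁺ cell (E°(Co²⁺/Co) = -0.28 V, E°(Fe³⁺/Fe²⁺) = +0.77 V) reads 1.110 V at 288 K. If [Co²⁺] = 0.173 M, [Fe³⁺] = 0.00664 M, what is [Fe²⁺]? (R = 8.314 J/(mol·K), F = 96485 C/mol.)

0.0014 M

From the Nernst equation, ln Q = nF(E° − E)/RT = 2×96485×(1.05 − 1.110)/(8.314×288) = -4.835, so Q = 0.00794.
With Q = [Co²⁺]·[Fe²⁺]^2/[Fe³⁺]^2 and the known concentrations, [Fe²⁺]^2 in the numerator gives [Fe²⁺] = 0.0014 M.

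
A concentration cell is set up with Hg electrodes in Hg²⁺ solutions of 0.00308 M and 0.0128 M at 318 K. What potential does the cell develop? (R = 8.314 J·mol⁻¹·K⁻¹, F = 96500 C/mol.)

0.020 V

Both half-cells are Hg²⁺/Hg, so E°_cell = 0. The concentrated side is the cathode; the cell reaction moves Hg²⁺ from high to low concentration with n = 2.
Q = [Hg²⁺]_dilute/[Hg²⁺]_conc = 0.00308/0.0128 = 0.241.
E = 0 − (RT/nF) ln Q = −((8.314×318)/(2×96500))(-1.425) = 0.0195 V.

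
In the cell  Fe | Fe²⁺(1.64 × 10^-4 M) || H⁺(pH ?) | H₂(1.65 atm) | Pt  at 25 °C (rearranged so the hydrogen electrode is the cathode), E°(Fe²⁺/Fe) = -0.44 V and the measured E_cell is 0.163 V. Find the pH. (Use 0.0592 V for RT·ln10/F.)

pH = 6.46

E°_cell = 0.44 V and n = 2.
log Q = n(E° − E)/0.0592 = 2×(0.44 − 0.163)/0.0592 = 9.358.
With Q = [Fe²⁺]·P(H₂) / [H⁺]^2, solving for [H⁺] gives log[H⁺] = -6.463, so pH = 6.46.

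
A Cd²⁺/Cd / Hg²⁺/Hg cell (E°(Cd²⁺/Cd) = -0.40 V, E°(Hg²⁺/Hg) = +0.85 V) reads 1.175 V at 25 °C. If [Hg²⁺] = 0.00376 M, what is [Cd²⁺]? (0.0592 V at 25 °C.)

From the Nernst equation, log Q = n(E° − E)/0.0592 = 2(1.25 − 1.175)/0.0592 = 2.534, so Q = 342.
With Q = [Cd²⁺]/[Hg²⁺] and the known concentrations, [Cd²⁺] in the numerator gives [Cd²⁺] = 1.3 M.

1.3 M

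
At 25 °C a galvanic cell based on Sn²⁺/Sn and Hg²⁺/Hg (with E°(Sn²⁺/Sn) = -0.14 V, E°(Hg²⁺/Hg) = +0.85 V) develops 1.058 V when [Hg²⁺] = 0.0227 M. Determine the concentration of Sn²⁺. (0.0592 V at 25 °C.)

1.1 × 10^-4 M

From the Nernst equation, log Q = n(E° − E)/0.0592 = 2(0.99 − 1.058)/0.0592 = -2.297, so Q = 0.00504.
With Q = [Sn²⁺]/[Hg²⁺] and the known concentrations, [Sn²⁺] in the numerator gives [Sn²⁺] = 1.1 × 10^-4 M.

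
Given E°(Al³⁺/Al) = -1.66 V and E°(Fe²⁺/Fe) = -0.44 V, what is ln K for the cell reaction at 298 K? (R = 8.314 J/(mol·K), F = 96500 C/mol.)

ln K = 285.1

E°_cell = -0.44 − (-1.66) = 1.22 V, with n = 6 electrons transferred.
At equilibrium E = 0, so the Nernst equation gives ln K = nFE°/RT = (6)(96500)(1.22)/((8.314)(298)) = 285.11.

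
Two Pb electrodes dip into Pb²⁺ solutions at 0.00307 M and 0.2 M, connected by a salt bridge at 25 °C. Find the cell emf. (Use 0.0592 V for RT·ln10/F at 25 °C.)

0.054 V

Both half-cells are Pb²⁺/Pb, so E°_cell = 0. The concentrated side is the cathode; the cell reaction moves Pb²⁺ from high to low concentration with n = 2.
Q = [Pb²⁺]_dilute/[Pb²⁺]_conc = 0.00307/0.2 = 0.0153.
E = 0 − (0.0592/2) log Q = −(0.0592/2)(-1.814) = 0.0537 V.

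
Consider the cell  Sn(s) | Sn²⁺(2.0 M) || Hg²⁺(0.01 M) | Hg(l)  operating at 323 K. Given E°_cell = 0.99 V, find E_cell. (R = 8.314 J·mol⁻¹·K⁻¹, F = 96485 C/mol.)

Balancing electrons gives n = 2; the reaction quotient is Q = [Sn²⁺]/[Hg²⁺] = 200.
E = E° − (RT/nF) ln Q = 0.99 − (8.314×323)/(2×96485) × (5.298) = 0.990 − 0.074 = 0.916 V.

0.916 V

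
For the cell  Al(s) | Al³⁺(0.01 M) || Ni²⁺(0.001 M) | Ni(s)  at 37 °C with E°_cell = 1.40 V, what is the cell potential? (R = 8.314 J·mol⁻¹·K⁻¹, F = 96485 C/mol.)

Balancing electrons gives n = 6; the reaction quotient is Q = [Al³⁺]^2/[Ni²⁺]^3 = 1 × 10^5.
E = E° − (RT/nF) ln Q = 1.40 − (8.314×310)/(6×96485) × (11.513) = 1.400 − 0.051 = 1.349 V.

1.35 V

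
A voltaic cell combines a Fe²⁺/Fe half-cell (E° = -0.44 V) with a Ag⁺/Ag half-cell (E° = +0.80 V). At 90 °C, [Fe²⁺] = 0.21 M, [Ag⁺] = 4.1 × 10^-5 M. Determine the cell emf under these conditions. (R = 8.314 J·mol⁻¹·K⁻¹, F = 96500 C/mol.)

The Ag⁺/Ag couple has the higher reduction potential and acts as the cathode, so E°_cell = +0.80 − (-0.44) = 1.24 V.
Balancing electrons gives n = 2; the reaction quotient is Q = [Fe²⁺]/[Ag⁺]^2 = 1.25 × 10^8.
E = E° − (RT/nF) ln Q = 1.24 − (8.314×363)/(2×96500) × (18.643) = 1.240 − 0.292 = 0.948 V.

0.948 V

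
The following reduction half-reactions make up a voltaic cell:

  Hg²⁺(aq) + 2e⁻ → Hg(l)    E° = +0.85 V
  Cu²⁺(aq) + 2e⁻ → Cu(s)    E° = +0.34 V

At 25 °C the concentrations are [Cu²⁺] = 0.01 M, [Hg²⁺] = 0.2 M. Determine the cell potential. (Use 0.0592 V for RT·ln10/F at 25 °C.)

The Hg²⁺/Hg couple has the higher reduction potential and acts as the cathode, so E°_cell = +0.85 − (+0.34) = 0.51 V.
Balancing electrons gives n = 2; the reaction quotient is Q = [Cu²⁺]/[Hg²⁺] = 0.0500.
At 25 °C, E = E° − (0.0592/n) log Q = 0.51 − (0.0592/2)(-1.301) = 0.510 + 0.039 = 0.549 V.

0.549 V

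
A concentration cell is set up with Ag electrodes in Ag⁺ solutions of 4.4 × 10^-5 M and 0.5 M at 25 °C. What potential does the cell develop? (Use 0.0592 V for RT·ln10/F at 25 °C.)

Both half-cells are Ag⁺/Ag, so E°_cell = 0. The concentrated side is the cathode; the cell reaction moves Ag⁺ from high to low concentration with n = 1.
Q = [Ag⁺]_dilute/[Ag⁺]_conc = 4.4 × 10^-5/0.5 = 8.8 × 10^-5.
E = 0 − (0.0592/1) log Q = −(0.0592/1)(-4.056) = 0.2401 V.

0.24 V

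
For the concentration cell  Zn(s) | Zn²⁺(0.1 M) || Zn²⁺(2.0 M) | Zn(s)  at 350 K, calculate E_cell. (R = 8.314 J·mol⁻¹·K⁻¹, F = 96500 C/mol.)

Both half-cells are Zn²⁺/Zn, so E°_cell = 0. The concentrated side is the cathode; the cell reaction moves Zn²⁺ from high to low concentration with n = 2.
Q = [Zn²⁺]_dilute/[Zn²⁺]_conc = 0.1/2.0 = 0.0500.
E = 0 − (RT/nF) ln Q = −((8.314×350)/(2×96500))(-2.996) = 0.0452 V.

0.045 V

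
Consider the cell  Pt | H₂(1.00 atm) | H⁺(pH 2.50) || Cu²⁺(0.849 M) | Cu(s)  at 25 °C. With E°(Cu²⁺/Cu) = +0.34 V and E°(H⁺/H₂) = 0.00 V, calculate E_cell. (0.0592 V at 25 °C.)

The Cu²⁺/Cu couple is the cathode, so E°_cell = 0.34 V; n = 2.
[H⁺] = 10^(−2.50) = 0.0032 M, and Q = [H⁺]^2 / ([Cu²⁺]·P(H₂)) = 1.18 × 10^-5.
E = E° − (0.0592/2) log Q = 0.34 − (0.0592/2)(-4.929) = 0.486 V.

0.49 V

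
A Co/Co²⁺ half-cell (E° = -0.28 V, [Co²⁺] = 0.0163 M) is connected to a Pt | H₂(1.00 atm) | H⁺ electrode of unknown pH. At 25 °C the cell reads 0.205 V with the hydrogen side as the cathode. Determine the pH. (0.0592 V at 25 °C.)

pH = 2.16

E°_cell = 0.28 V and n = 2.
log Q = n(E° − E)/0.0592 = 2×(0.28 − 0.205)/0.0592 = 2.534.
With Q = [Co²⁺]·P(H₂) / [H⁺]^2, solving for [H⁺] gives log[H⁺] = -2.161, so pH = 2.16.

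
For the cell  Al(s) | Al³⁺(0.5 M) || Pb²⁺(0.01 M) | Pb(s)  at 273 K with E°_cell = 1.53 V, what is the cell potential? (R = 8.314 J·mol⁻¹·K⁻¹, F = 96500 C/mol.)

1.48 V

Balancing electrons gives n = 6; the reaction quotient is Q = [Al³⁺]^2/[Pb²⁺]^3 = 2.5 × 10^5.
E = E° − (RT/nF) ln Q = 1.53 − (8.314×273)/(6×96500) × (12.429) = 1.530 − 0.049 = 1.481 V.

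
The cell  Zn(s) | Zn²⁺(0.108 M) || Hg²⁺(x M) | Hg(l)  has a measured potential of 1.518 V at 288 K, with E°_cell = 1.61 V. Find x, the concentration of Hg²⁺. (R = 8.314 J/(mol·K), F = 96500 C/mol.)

From the Nernst equation, ln Q = nF(E° − E)/RT = 2×96500×(1.61 − 1.518)/(8.314×288) = 7.416, so Q = 1660.
With Q = [Zn²⁺]/[Hg²⁺] and the known concentrations, [Hg²⁺] in the denominator gives [Hg²⁺] = 6.5 × 10^-5 M.

6.5 × 10^-5 M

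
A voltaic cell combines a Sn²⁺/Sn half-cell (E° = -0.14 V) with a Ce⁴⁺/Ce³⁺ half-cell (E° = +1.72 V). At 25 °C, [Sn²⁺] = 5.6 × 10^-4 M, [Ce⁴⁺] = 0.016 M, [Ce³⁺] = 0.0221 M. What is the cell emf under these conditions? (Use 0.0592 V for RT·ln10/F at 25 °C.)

1.95 V

The Ce⁴⁺/Ce³⁺ couple has the higher reduction potential and acts as the cathode, so E°_cell = +1.72 − (-0.14) = 1.86 V.
Balancing electrons gives n = 2; the reaction quotient is Q = [Sn²⁺]·[Ce³⁺]^2/[Ce⁴⁺]^2 = 0.00107.
At 25 °C, E = E° − (0.0592/n) log Q = 1.86 − (0.0592/2)(-2.971) = 1.860 + 0.088 = 1.948 V.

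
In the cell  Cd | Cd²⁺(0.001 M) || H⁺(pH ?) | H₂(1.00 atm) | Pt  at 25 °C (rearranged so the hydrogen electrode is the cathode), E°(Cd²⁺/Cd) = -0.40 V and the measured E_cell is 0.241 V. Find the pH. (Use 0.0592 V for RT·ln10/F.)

E°_cell = 0.40 V and n = 2.
log Q = n(E° − E)/0.0592 = 2×(0.40 − 0.241)/0.0592 = 5.372.
With Q = [Cd²⁺]·P(H₂) / [H⁺]^2, solving for [H⁺] gives log[H⁺] = -4.186, so pH = 4.19.

pH = 4.19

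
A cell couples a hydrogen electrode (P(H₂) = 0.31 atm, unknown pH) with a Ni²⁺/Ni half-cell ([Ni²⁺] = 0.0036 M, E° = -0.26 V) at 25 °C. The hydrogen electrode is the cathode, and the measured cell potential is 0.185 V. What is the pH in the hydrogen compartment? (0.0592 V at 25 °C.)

pH = 2.74

E°_cell = 0.26 V and n = 2.
log Q = n(E° − E)/0.0592 = 2×(0.26 − 0.185)/0.0592 = 2.534.
With Q = [Ni²⁺]·P(H₂) / [H⁺]^2, solving for [H⁺] gives log[H⁺] = -2.743, so pH = 2.74.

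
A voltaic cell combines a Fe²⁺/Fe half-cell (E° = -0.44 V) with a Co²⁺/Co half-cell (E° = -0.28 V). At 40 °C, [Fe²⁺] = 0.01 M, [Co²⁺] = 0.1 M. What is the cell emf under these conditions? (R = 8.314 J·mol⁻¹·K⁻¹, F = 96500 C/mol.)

The Co²⁺/Co couple has the higher reduction potential and acts as the cathode, so E°_cell = -0.28 − (-0.44) = 0.16 V.
Balancing electrons gives n = 2; the reaction quotient is Q = [Fe²⁺]/[Co²⁺] = 0.100.
E = E° − (RT/nF) ln Q = 0.16 − (8.314×313)/(2×96500) × (-2.303) = 0.160 + 0.031 = 0.191 V.

0.191 V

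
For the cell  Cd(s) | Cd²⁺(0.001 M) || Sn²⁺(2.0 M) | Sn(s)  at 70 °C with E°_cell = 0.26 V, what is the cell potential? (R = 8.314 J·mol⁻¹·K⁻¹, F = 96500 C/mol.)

Balancing electrons gives n = 2; the reaction quotient is Q = [Cd²⁺]/[Sn²⁺] = 5 × 10^-4.
E = E° − (RT/nF) ln Q = 0.26 − (8.314×343)/(2×96500) × (-7.601) = 0.260 + 0.112 = 0.372 V.

0.372 V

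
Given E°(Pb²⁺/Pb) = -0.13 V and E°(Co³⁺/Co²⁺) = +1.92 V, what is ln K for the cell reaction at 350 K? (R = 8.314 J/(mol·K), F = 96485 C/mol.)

E°_cell = +1.92 − (-0.13) = 2.05 V, with n = 2 electrons transferred.
At equilibrium E = 0, so the Nernst equation gives ln K = nFE°/RT = (2)(96485)(2.05)/((8.314)(350)) = 135.95.

ln K = 135.9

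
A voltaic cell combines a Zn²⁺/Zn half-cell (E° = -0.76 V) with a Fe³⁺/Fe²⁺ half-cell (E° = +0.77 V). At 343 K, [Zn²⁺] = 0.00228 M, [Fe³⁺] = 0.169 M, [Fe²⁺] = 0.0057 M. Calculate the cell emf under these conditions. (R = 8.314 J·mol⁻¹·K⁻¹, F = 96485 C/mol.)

The Fe³⁺/Fe²⁺ couple has the higher reduction potential and acts as the cathode, so E°_cell = +0.77 − (-0.76) = 1.53 V.
Balancing electrons gives n = 2; the reaction quotient is Q = [Zn²⁺]·[Fe²⁺]^2/[Fe³⁺]^2 = 2.59 × 10^-6.
E = E° − (RT/nF) ln Q = 1.53 − (8.314×343)/(2×96485) × (-12.862) = 1.530 + 0.190 = 1.720 V.

1.72 V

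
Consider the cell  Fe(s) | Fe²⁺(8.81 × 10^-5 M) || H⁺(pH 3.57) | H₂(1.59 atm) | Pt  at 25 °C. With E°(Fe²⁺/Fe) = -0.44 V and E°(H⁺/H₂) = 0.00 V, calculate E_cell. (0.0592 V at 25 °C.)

0.34 V

The hydrogen couple is the cathode, so E°_cell = 0.44 V; n = 2.
[H⁺] = 10^(−3.57) = 2.7 × 10^-4 M, and Q = [Fe²⁺]·P(H₂) / [H⁺]^2 = 1930.
E = E° − (0.0592/2) log Q = 0.44 − (0.0592/2)(3.286) = 0.343 V.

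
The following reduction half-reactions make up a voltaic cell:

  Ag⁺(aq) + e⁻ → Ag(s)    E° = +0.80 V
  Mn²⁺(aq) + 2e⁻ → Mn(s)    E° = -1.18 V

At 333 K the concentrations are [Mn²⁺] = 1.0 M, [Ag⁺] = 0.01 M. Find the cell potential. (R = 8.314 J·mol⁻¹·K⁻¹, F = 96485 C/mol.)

1.85 V

The Ag⁺/Ag couple has the higher reduction potential and acts as the cathode, so E°_cell = +0.80 − (-1.18) = 1.98 V.
Balancing electrons gives n = 2; the reaction quotient is Q = [Mn²⁺]/[Ag⁺]^2 = 1 × 10^4.
E = E° − (RT/nF) ln Q = 1.98 − (8.314×333)/(2×96485) × (9.210) = 1.980 − 0.132 = 1.848 V.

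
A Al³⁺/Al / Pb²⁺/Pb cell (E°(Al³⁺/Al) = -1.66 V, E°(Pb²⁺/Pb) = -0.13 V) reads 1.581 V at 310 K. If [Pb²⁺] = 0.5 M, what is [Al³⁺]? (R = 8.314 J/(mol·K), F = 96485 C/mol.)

From the Nernst equation, ln Q = nF(E° − E)/RT = 6×96485×(1.53 − 1.581)/(8.314×310) = -11.455, so Q = 1.06 × 10^-5.
With Q = [Al³⁺]^2/[Pb²⁺]^3 and the known concentrations, [Al³⁺]^2 in the numerator gives [Al³⁺] = 0.0012 M.

0.0012 M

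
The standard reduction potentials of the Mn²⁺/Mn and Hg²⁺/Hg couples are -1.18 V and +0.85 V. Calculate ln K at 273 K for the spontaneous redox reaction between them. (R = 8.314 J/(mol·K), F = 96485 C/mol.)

E°_cell = +0.85 − (-1.18) = 2.03 V, with n = 2 electrons transferred.
At equilibrium E = 0, so the Nernst equation gives ln K = nFE°/RT = (2)(96485)(2.03)/((8.314)(273)) = 172.59.

ln K = 172.6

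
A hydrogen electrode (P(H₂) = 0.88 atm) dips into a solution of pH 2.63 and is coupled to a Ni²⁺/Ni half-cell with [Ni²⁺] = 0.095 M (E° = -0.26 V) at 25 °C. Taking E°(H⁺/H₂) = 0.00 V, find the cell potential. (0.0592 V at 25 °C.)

The hydrogen couple is the cathode, so E°_cell = 0.26 V; n = 2.
[H⁺] = 10^(−2.63) = 0.0023 M, and Q = [Ni²⁺]·P(H₂) / [H⁺]^2 = 1.52 × 10^4.
E = E° − (0.0592/2) log Q = 0.26 − (0.0592/2)(4.182) = 0.136 V.

0.14 V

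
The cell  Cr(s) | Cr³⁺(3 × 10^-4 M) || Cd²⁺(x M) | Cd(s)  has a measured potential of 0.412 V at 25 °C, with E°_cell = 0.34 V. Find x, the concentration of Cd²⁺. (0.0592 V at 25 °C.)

1.2 M

From the Nernst equation, log Q = n(E° − E)/0.0592 = 6(0.34 − 0.412)/0.0592 = -7.297, so Q = 5.04 × 10^-8.
With Q = [Cr³⁺]^2/[Cd²⁺]^3 and the known concentrations, [Cd²⁺]^3 in the denominator gives [Cd²⁺] = 1.2 M.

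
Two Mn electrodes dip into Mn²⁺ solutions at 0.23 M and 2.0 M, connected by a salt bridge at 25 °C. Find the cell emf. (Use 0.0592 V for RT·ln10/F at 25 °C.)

Both half-cells are Mn²⁺/Mn, so E°_cell = 0. The concentrated side is the cathode; the cell reaction moves Mn²⁺ from high to low concentration with n = 2.
Q = [Mn²⁺]_dilute/[Mn²⁺]_conc = 0.23/2.0 = 0.115.
E = 0 − (0.0592/2) log Q = −(0.0592/2)(-0.939) = 0.0278 V.

0.028 V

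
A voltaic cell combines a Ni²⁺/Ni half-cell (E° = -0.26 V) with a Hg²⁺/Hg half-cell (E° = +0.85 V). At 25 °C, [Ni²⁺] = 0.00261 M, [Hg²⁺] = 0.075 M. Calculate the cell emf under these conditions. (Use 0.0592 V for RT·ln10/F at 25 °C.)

The Hg²⁺/Hg couple has the higher reduction potential and acts as the cathode, so E°_cell = +0.85 − (-0.26) = 1.11 V.
Balancing electrons gives n = 2; the reaction quotient is Q = [Ni²⁺]/[Hg²⁺] = 0.0348.
At 25 °C, E = E° − (0.0592/n) log Q = 1.11 − (0.0592/2)(-1.458) = 1.110 + 0.043 = 1.153 V.

1.15 V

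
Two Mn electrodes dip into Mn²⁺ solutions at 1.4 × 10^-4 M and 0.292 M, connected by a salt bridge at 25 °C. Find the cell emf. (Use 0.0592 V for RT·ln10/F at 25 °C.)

0.098 V

Both half-cells are Mn²⁺/Mn, so E°_cell = 0. The concentrated side is the cathode; the cell reaction moves Mn²⁺ from high to low concentration with n = 2.
Q = [Mn²⁺]_dilute/[Mn²⁺]_conc = 1.4 × 10^-4/0.292 = 4.79 × 10^-4.
E = 0 − (0.0592/2) log Q = −(0.0592/2)(-3.319) = 0.0982 V.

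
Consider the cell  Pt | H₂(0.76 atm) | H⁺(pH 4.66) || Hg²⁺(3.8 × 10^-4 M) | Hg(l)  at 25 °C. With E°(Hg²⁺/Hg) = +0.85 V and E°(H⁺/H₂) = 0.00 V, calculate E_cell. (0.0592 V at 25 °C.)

The Hg²⁺/Hg couple is the cathode, so E°_cell = 0.85 V; n = 2.
[H⁺] = 10^(−4.66) = 2.2 × 10^-5 M, and Q = [H⁺]^2 / ([Hg²⁺]·P(H₂)) = 1.66 × 10^-6.
E = E° − (0.0592/2) log Q = 0.85 − (0.0592/2)(-5.781) = 1.021 V.

1.02 V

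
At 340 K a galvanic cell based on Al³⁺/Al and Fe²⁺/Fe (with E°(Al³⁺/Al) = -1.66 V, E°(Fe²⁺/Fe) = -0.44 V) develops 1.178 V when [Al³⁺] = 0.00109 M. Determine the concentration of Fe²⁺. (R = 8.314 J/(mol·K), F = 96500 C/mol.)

6 × 10^-4 M

From the Nernst equation, ln Q = nF(E° − E)/RT = 6×96500×(1.22 − 1.178)/(8.314×340) = 8.603, so Q = 5450.
With Q = [Al³⁺]^2/[Fe²⁺]^3 and the known concentrations, [Fe²⁺]^3 in the denominator gives [Fe²⁺] = 6 × 10^-4 M.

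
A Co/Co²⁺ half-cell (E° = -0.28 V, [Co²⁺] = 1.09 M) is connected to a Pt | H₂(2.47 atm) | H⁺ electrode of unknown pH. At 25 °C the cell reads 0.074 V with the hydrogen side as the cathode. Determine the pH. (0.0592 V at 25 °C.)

E°_cell = 0.28 V and n = 2.
log Q = n(E° − E)/0.0592 = 2×(0.28 − 0.074)/0.0592 = 6.959.
With Q = [Co²⁺]·P(H₂) / [H⁺]^2, solving for [H⁺] gives log[H⁺] = -3.265, so pH = 3.26.

pH = 3.26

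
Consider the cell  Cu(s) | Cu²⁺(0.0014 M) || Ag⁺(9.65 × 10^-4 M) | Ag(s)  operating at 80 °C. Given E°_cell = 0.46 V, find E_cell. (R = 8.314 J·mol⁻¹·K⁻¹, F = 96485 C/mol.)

0.349 V

Balancing electrons gives n = 2; the reaction quotient is Q = [Cu²⁺]/[Ag⁺]^2 = 1500.
E = E° − (RT/nF) ln Q = 0.46 − (8.314×353)/(2×96485) × (7.315) = 0.460 − 0.111 = 0.349 V.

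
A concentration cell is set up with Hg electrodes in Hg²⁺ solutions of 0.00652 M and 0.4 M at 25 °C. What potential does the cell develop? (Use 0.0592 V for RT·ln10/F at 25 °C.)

0.053 V

Both half-cells are Hg²⁺/Hg, so E°_cell = 0. The concentrated side is the cathode; the cell reaction moves Hg²⁺ from high to low concentration with n = 2.
Q = [Hg²⁺]_dilute/[Hg²⁺]_conc = 0.00652/0.4 = 0.0163.
E = 0 − (0.0592/2) log Q = −(0.0592/2)(-1.788) = 0.0529 V.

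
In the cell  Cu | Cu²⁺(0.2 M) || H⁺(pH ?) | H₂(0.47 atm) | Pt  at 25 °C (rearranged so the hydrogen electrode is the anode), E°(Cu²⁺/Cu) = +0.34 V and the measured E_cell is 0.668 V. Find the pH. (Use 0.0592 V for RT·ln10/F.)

E°_cell = 0.34 V and n = 2.
log Q = n(E° − E)/0.0592 = 2×(0.34 − 0.668)/0.0592 = -11.081.
With Q = [H⁺]^2 / ([Cu²⁺]·P(H₂)), solving for [H⁺] gives log[H⁺] = -6.054, so pH = 6.05.

pH = 6.05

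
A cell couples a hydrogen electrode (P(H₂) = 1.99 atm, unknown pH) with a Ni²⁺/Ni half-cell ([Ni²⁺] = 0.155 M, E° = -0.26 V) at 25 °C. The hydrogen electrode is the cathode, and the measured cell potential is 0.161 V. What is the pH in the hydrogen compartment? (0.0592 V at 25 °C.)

E°_cell = 0.26 V and n = 2.
log Q = n(E° − E)/0.0592 = 2×(0.26 − 0.161)/0.0592 = 3.345.
With Q = [Ni²⁺]·P(H₂) / [H⁺]^2, solving for [H⁺] gives log[H⁺] = -1.928, so pH = 1.93.

pH = 1.93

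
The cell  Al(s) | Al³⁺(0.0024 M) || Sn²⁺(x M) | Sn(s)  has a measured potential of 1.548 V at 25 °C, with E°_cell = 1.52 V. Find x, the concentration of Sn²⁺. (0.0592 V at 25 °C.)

From the Nernst equation, log Q = n(E° − E)/0.0592 = 6(1.52 − 1.548)/0.0592 = -2.838, so Q = 0.00145.
With Q = [Al³⁺]^2/[Sn²⁺]^3 and the known concentrations, [Sn²⁺]^3 in the denominator gives [Sn²⁺] = 0.16 M.

0.16 M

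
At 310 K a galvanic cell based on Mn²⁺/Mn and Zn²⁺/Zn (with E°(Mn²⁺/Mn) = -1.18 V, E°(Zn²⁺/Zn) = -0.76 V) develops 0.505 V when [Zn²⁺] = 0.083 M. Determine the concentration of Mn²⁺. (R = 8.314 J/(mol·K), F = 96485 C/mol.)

From the Nernst equation, ln Q = nF(E° − E)/RT = 2×96485×(0.42 − 0.505)/(8.314×310) = -6.364, so Q = 0.00172.
With Q = [Mn²⁺]/[Zn²⁺] and the known concentrations, [Mn²⁺] in the numerator gives [Mn²⁺] = 1.4 × 10^-4 M.

1.4 × 10^-4 M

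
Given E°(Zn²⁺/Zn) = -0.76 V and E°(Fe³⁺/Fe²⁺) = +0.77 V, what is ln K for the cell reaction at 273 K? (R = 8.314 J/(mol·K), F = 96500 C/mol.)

E°_cell = +0.77 − (-0.76) = 1.53 V, with n = 2 electrons transferred.
At equilibrium E = 0, so the Nernst equation gives ln K = nFE°/RT = (2)(96500)(1.53)/((8.314)(273)) = 130.10.

ln K = 130.1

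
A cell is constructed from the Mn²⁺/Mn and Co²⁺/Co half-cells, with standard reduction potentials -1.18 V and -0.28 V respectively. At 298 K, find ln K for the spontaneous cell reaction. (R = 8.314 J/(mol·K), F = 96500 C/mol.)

ln K = 70.1

E°_cell = -0.28 − (-1.18) = 0.90 V, with n = 2 electrons transferred.
At equilibrium E = 0, so the Nernst equation gives ln K = nFE°/RT = (2)(96500)(0.90)/((8.314)(298)) = 70.11.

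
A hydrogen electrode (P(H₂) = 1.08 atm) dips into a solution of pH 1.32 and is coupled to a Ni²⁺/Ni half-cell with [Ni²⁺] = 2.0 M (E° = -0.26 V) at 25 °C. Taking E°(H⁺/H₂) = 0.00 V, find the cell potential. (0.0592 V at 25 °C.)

0.17 V

The hydrogen couple is the cathode, so E°_cell = 0.26 V; n = 2.
[H⁺] = 10^(−1.32) = 0.048 M, and Q = [Ni²⁺]·P(H₂) / [H⁺]^2 = 943.
E = E° − (0.0592/2) log Q = 0.26 − (0.0592/2)(2.974) = 0.172 V.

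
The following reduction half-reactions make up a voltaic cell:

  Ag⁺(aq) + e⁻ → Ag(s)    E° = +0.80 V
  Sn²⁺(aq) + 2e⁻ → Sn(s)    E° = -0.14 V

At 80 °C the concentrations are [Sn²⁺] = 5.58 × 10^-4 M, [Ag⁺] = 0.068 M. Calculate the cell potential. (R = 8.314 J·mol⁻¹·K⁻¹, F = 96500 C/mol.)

The Ag⁺/Ag couple has the higher reduction potential and acts as the cathode, so E°_cell = +0.80 − (-0.14) = 0.94 V.
Balancing electrons gives n = 2; the reaction quotient is Q = [Sn²⁺]/[Ag⁺]^2 = 0.121.
E = E° − (RT/nF) ln Q = 0.94 − (8.314×353)/(2×96500) × (-2.115) = 0.940 + 0.032 = 0.972 V.

0.972 V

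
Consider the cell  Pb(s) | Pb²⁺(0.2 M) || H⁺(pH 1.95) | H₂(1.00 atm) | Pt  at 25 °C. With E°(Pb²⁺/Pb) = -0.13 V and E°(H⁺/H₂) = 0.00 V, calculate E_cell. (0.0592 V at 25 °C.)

The hydrogen couple is the cathode, so E°_cell = 0.13 V; n = 2.
[H⁺] = 10^(−1.95) = 0.011 M, and Q = [Pb²⁺]·P(H₂) / [H⁺]^2 = 1590.
E = E° − (0.0592/2) log Q = 0.13 − (0.0592/2)(3.201) = 0.035 V.

0.035 V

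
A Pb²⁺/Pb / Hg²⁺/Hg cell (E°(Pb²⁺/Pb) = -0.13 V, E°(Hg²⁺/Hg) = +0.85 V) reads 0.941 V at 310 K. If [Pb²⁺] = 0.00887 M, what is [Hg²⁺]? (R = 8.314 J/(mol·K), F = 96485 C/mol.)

From the Nernst equation, ln Q = nF(E° − E)/RT = 2×96485×(0.98 − 0.941)/(8.314×310) = 2.920, so Q = 18.5.
With Q = [Pb²⁺]/[Hg²⁺] and the known concentrations, [Hg²⁺] in the denominator gives [Hg²⁺] = 4.8 × 10^-4 M.

4.8 × 10^-4 M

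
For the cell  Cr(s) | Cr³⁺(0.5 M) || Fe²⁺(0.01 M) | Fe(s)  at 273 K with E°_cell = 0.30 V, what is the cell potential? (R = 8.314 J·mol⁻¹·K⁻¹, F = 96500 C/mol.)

Balancing electrons gives n = 6; the reaction quotient is Q = [Cr³⁺]^2/[Fe²⁺]^3 = 2.5 × 10^5.
E = E° − (RT/nF) ln Q = 0.30 − (8.314×273)/(6×96500) × (12.429) = 0.300 − 0.049 = 0.251 V.

0.251 V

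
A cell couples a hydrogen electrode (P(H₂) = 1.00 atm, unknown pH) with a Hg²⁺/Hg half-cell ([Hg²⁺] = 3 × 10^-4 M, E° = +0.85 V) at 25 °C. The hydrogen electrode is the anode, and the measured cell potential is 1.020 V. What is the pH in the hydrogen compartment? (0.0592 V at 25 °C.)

pH = 4.63

E°_cell = 0.85 V and n = 2.
log Q = n(E° − E)/0.0592 = 2×(0.85 − 1.020)/0.0592 = -5.743.
With Q = [H⁺]^2 / ([Hg²⁺]·P(H₂)), solving for [H⁺] gives log[H⁺] = -4.633, so pH = 4.63.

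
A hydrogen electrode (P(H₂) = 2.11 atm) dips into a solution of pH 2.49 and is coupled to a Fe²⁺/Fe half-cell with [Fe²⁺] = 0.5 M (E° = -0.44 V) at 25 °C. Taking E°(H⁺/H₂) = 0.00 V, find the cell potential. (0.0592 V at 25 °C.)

0.29 V

The hydrogen couple is the cathode, so E°_cell = 0.44 V; n = 2.
[H⁺] = 10^(−2.49) = 0.0032 M, and Q = [Fe²⁺]·P(H₂) / [H⁺]^2 = 1.01 × 10^5.
E = E° − (0.0592/2) log Q = 0.44 − (0.0592/2)(5.003) = 0.292 V.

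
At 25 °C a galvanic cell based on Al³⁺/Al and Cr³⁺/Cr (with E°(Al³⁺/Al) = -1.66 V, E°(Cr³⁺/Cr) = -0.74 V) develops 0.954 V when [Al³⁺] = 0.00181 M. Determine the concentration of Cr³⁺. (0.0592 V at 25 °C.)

From the Nernst equation, log Q = n(E° − E)/0.0592 = 3(0.92 − 0.954)/0.0592 = -1.723, so Q = 0.0189.
With Q = [Al³⁺]/[Cr³⁺] and the known concentrations, [Cr³⁺] in the denominator gives [Cr³⁺] = 0.096 M.

0.096 M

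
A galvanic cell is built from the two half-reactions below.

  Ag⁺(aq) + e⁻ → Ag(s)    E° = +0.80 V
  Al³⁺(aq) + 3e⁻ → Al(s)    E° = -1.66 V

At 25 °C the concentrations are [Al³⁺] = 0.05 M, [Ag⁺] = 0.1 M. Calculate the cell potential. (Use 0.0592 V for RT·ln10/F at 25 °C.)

2.43 V

The Ag⁺/Ag couple has the higher reduction potential and acts as the cathode, so E°_cell = +0.80 − (-1.66) = 2.46 V.
Balancing electrons gives n = 3; the reaction quotient is Q = [Al³⁺]/[Ag⁺]^3 = 50.0.
At 25 °C, E = E° − (0.0592/n) log Q = 2.46 − (0.0592/3)(1.699) = 2.460 − 0.034 = 2.426 V.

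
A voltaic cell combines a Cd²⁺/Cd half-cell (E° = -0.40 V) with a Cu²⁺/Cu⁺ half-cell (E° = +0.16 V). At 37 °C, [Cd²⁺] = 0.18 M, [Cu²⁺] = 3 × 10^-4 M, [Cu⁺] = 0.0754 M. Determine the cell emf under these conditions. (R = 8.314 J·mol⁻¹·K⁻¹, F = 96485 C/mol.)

0.435 V

The Cu²⁺/Cu⁺ couple has the higher reduction potential and acts as the cathode, so E°_cell = +0.16 − (-0.40) = 0.56 V.
Balancing electrons gives n = 2; the reaction quotient is Q = [Cd²⁺]·[Cu⁺]^2/[Cu²⁺]^2 = 1.14 × 10^4.
E = E° − (RT/nF) ln Q = 0.56 − (8.314×310)/(2×96485) × (9.339) = 0.560 − 0.125 = 0.435 V.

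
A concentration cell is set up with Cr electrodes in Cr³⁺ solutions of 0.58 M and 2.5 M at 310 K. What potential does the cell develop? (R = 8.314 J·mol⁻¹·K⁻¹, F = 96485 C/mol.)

0.013 V

Both half-cells are Cr³⁺/Cr, so E°_cell = 0. The concentrated side is the cathode; the cell reaction moves Cr³⁺ from high to low concentration with n = 3.
Q = [Cr³⁺]_dilute/[Cr³⁺]_conc = 0.58/2.5 = 0.232.
E = 0 − (RT/nF) ln Q = −((8.314×310)/(3×96485))(-1.461) = 0.0130 V.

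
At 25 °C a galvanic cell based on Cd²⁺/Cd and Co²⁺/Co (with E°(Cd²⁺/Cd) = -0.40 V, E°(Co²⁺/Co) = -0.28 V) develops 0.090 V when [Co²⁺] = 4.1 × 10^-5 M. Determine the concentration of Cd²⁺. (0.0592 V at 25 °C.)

4.2 × 10^-4 M

From the Nernst equation, log Q = n(E° − E)/0.0592 = 2(0.12 − 0.090)/0.0592 = 1.014, so Q = 10.3.
With Q = [Cd²⁺]/[Co²⁺] and the known concentrations, [Cd²⁺] in the numerator gives [Cd²⁺] = 4.2 × 10^-4 M.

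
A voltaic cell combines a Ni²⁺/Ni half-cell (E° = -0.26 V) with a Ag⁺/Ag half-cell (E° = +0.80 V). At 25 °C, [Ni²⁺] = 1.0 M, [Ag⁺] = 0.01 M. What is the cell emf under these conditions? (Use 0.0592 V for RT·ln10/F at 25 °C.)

0.942 V

The Ag⁺/Ag couple has the higher reduction potential and acts as the cathode, so E°_cell = +0.80 − (-0.26) = 1.06 V.
Balancing electrons gives n = 2; the reaction quotient is Q = [Ni²⁺]/[Ag⁺]^2 = 1 × 10^4.
At 25 °C, E = E° − (0.0592/n) log Q = 1.06 − (0.0592/2)(4.000) = 1.060 − 0.118 = 0.942 V.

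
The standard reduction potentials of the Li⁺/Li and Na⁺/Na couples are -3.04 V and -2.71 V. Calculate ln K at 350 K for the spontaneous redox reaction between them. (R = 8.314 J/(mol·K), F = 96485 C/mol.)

ln K = 10.9

E°_cell = -2.71 − (-3.04) = 0.33 V, with n = 1 electron transferred.
At equilibrium E = 0, so the Nernst equation gives ln K = nFE°/RT = (1)(96485)(0.33)/((8.314)(350)) = 10.94.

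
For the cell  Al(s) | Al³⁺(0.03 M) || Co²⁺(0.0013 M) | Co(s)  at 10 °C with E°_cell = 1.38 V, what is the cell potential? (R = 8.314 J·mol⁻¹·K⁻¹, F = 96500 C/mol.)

1.33 V

Balancing electrons gives n = 6; the reaction quotient is Q = [Al³⁺]^2/[Co²⁺]^3 = 4.1 × 10^5.
E = E° − (RT/nF) ln Q = 1.38 − (8.314×283)/(6×96500) × (12.923) = 1.380 − 0.053 = 1.327 V.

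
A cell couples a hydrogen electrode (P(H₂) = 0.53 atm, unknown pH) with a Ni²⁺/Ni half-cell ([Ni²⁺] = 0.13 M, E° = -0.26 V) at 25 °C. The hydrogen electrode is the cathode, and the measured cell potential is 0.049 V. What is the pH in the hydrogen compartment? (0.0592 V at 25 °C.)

pH = 4.15

E°_cell = 0.26 V and n = 2.
log Q = n(E° − E)/0.0592 = 2×(0.26 − 0.049)/0.0592 = 7.128.
With Q = [Ni²⁺]·P(H₂) / [H⁺]^2, solving for [H⁺] gives log[H⁺] = -4.145, so pH = 4.15.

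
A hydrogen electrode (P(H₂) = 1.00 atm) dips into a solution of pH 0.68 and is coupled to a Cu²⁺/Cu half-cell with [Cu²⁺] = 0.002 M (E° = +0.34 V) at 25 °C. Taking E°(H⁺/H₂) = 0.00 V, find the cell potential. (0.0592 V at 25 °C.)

The Cu²⁺/Cu couple is the cathode, so E°_cell = 0.34 V; n = 2.
[H⁺] = 10^(−0.68) = 0.21 M, and Q = [H⁺]^2 / ([Cu²⁺]·P(H₂)) = 21.8.
E = E° − (0.0592/2) log Q = 0.34 − (0.0592/2)(1.339) = 0.300 V.

0.30 V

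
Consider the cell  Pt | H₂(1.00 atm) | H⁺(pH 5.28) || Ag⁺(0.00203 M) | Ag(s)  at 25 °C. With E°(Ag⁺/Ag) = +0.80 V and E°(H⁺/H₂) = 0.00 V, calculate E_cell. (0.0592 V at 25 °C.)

The Ag⁺/Ag couple is the cathode, so E°_cell = 0.80 V; n = 2.
[H⁺] = 10^(−5.28) = 5.2 × 10^-6 M, and Q = [H⁺]^2 / ([Ag⁺]^2·P(H₂)) = 6.68 × 10^-6.
E = E° − (0.0592/2) log Q = 0.80 − (0.0592/2)(-5.175) = 0.953 V.

0.95 V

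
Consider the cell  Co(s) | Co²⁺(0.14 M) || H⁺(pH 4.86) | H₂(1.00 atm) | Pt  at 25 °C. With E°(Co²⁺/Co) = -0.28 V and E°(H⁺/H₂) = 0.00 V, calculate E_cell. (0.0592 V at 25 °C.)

The hydrogen couple is the cathode, so E°_cell = 0.28 V; n = 2.
[H⁺] = 10^(−4.86) = 1.4 × 10^-5 M, and Q = [Co²⁺]·P(H₂) / [H⁺]^2 = 7.35 × 10^8.
E = E° − (0.0592/2) log Q = 0.28 − (0.0592/2)(8.866) = 0.018 V.

0.018 V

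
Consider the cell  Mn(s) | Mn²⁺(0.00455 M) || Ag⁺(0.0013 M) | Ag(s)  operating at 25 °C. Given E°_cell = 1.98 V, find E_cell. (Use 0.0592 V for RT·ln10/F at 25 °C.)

1.88 V

Balancing electrons gives n = 2; the reaction quotient is Q = [Mn²⁺]/[Ag⁺]^2 = 2690.
At 25 °C, E = E° − (0.0592/n) log Q = 1.98 − (0.0592/2)(3.430) = 1.980 − 0.102 = 1.878 V.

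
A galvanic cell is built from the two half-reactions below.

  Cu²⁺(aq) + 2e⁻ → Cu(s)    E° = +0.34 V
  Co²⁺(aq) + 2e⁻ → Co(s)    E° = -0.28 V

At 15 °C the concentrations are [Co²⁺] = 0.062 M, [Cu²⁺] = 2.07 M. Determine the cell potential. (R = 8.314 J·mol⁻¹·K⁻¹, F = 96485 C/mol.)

The Cu²⁺/Cu couple has the higher reduction potential and acts as the cathode, so E°_cell = +0.34 − (-0.28) = 0.62 V.
Balancing electrons gives n = 2; the reaction quotient is Q = [Co²⁺]/[Cu²⁺] = 0.0300.
E = E° − (RT/nF) ln Q = 0.62 − (8.314×288)/(2×96485) × (-3.508) = 0.620 + 0.044 = 0.664 V.

0.664 V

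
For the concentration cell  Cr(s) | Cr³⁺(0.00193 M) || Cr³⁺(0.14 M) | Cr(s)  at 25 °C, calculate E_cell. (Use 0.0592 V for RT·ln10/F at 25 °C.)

Both half-cells are Cr³⁺/Cr, so E°_cell = 0. The concentrated side is the cathode; the cell reaction moves Cr³⁺ from high to low concentration with n = 3.
Q = [Cr³⁺]_dilute/[Cr³⁺]_conc = 0.00193/0.14 = 0.0138.
E = 0 − (0.0592/3) log Q = −(0.0592/3)(-1.861) = 0.0367 V.

0.037 V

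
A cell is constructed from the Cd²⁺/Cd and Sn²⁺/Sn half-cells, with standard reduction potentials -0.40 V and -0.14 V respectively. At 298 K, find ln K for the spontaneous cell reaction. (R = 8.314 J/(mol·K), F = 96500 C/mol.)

ln K = 20.3

E°_cell = -0.14 − (-0.40) = 0.26 V, with n = 2 electrons transferred.
At equilibrium E = 0, so the Nernst equation gives ln K = nFE°/RT = (2)(96500)(0.26)/((8.314)(298)) = 20.25.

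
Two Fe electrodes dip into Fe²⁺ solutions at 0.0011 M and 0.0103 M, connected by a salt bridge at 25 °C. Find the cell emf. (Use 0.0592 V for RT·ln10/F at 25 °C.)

0.029 V

Both half-cells are Fe²⁺/Fe, so E°_cell = 0. The concentrated side is the cathode; the cell reaction moves Fe²⁺ from high to low concentration with n = 2.
Q = [Fe²⁺]_dilute/[Fe²⁺]_conc = 0.0011/0.0103 = 0.107.
E = 0 − (0.0592/2) log Q = −(0.0592/2)(-0.971) = 0.0287 V.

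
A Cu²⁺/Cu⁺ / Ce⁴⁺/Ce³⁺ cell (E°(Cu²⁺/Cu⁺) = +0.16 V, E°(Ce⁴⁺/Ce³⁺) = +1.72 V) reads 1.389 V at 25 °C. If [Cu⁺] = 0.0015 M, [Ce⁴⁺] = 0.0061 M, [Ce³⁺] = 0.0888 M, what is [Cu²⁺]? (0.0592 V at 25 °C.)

0.08 M

From the Nernst equation, log Q = n(E° − E)/0.0592 = 1(1.56 − 1.389)/0.0592 = 2.889, so Q = 774.
With Q = [Cu²⁺]·[Ce³⁺]/([Cu⁺]·[Ce⁴⁺]) and the known concentrations, [Cu²⁺] in the numerator gives [Cu²⁺] = 0.08 M.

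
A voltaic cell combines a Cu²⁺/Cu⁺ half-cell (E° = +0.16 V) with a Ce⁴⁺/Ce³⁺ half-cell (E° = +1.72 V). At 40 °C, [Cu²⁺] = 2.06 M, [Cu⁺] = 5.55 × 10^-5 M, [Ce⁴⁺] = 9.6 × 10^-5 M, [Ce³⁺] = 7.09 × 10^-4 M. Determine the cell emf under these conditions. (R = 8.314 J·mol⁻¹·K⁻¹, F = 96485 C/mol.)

1.22 V

The Ce⁴⁺/Ce³⁺ couple has the higher reduction potential and acts as the cathode, so E°_cell = +1.72 − (+0.16) = 1.56 V.
Balancing electrons gives n = 1; the reaction quotient is Q = [Cu²⁺]·[Ce³⁺]/([Cu⁺]·[Ce⁴⁺]) = 2.74 × 10^5.
E = E° − (RT/nF) ln Q = 1.56 − (8.314×313)/(1×96485) × (12.521) = 1.560 − 0.338 = 1.222 V.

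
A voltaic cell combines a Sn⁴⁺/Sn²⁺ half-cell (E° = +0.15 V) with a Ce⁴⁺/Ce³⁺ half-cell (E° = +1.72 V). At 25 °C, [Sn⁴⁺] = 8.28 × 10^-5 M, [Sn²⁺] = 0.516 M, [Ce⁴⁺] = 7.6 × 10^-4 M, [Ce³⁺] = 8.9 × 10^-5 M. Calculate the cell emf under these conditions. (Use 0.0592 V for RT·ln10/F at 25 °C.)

1.74 V

The Ce⁴⁺/Ce³⁺ couple has the higher reduction potential and acts as the cathode, so E°_cell = +1.72 − (+0.15) = 1.57 V.
Balancing electrons gives n = 2; the reaction quotient is Q = [Sn⁴⁺]·[Ce³⁺]^2/([Sn²⁺]·[Ce⁴⁺]^2) = 2.2 × 10^-6.
At 25 °C, E = E° − (0.0592/n) log Q = 1.57 − (0.0592/2)(-5.657) = 1.570 + 0.167 = 1.737 V.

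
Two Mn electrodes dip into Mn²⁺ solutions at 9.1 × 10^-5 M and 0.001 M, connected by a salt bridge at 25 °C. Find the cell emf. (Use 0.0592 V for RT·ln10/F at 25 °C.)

0.031 V

Both half-cells are Mn²⁺/Mn, so E°_cell = 0. The concentrated side is the cathode; the cell reaction moves Mn²⁺ from high to low concentration with n = 2.
Q = [Mn²⁺]_dilute/[Mn²⁺]_conc = 9.1 × 10^-5/0.001 = 0.0910.
E = 0 − (0.0592/2) log Q = −(0.0592/2)(-1.041) = 0.0308 V.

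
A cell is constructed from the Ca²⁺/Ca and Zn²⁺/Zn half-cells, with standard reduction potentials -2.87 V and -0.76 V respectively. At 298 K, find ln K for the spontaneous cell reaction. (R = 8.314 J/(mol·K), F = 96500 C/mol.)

ln K = 164.4

E°_cell = -0.76 − (-2.87) = 2.11 V, with n = 2 electrons transferred.
At equilibrium E = 0, so the Nernst equation gives ln K = nFE°/RT = (2)(96500)(2.11)/((8.314)(298)) = 164.37.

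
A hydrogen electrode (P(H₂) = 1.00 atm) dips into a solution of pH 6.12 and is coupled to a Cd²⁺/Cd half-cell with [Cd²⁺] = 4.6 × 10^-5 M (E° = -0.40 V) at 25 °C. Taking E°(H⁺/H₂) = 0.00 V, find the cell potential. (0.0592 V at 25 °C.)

The hydrogen couple is the cathode, so E°_cell = 0.40 V; n = 2.
[H⁺] = 10^(−6.12) = 7.6 × 10^-7 M, and Q = [Cd²⁺]·P(H₂) / [H⁺]^2 = 7.99 × 10^7.
E = E° − (0.0592/2) log Q = 0.40 − (0.0592/2)(7.903) = 0.166 V.

0.17 V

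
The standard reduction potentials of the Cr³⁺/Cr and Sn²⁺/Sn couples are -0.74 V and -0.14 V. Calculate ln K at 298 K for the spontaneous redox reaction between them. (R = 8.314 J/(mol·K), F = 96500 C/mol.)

E°_cell = -0.14 − (-0.74) = 0.60 V, with n = 6 electrons transferred.
At equilibrium E = 0, so the Nernst equation gives ln K = nFE°/RT = (6)(96500)(0.60)/((8.314)(298)) = 140.22.

ln K = 140.2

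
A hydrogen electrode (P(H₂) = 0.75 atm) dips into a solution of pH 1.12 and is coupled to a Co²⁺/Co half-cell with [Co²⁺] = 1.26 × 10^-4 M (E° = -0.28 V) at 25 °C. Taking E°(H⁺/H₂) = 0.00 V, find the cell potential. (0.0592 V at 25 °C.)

The hydrogen couple is the cathode, so E°_cell = 0.28 V; n = 2.
[H⁺] = 10^(−1.12) = 0.076 M, and Q = [Co²⁺]·P(H₂) / [H⁺]^2 = 0.0164.
E = E° − (0.0592/2) log Q = 0.28 − (0.0592/2)(-1.785) = 0.333 V.

0.33 V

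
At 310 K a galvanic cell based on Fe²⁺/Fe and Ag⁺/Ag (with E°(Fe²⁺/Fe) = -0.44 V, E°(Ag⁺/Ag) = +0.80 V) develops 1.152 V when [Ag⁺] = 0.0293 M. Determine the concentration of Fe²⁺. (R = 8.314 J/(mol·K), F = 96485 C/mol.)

From the Nernst equation, ln Q = nF(E° − E)/RT = 2×96485×(1.24 − 1.152)/(8.314×310) = 6.589, so Q = 727.
With Q = [Fe²⁺]/[Ag⁺]^2 and the known concentrations, [Fe²⁺] in the numerator gives [Fe²⁺] = 0.62 M.

0.62 M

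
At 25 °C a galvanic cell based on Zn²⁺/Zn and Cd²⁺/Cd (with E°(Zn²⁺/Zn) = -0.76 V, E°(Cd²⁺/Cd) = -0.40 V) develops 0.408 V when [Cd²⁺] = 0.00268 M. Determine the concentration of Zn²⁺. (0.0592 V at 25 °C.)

From the Nernst equation, log Q = n(E° − E)/0.0592 = 2(0.36 − 0.408)/0.0592 = -1.622, so Q = 0.0239.
With Q = [Zn²⁺]/[Cd²⁺] and the known concentrations, [Zn²⁺] in the numerator gives [Zn²⁺] = 6.4 × 10^-5 M.

6.4 × 10^-5 M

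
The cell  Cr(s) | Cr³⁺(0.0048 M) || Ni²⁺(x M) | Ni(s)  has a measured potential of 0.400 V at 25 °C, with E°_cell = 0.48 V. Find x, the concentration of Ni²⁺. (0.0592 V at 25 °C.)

From the Nernst equation, log Q = n(E° − E)/0.0592 = 6(0.48 − 0.400)/0.0592 = 8.108, so Q = 1.28 × 10^8.
With Q = [Cr³⁺]^2/[Ni²⁺]^3 and the known concentrations, [Ni²⁺]^3 in the denominator gives [Ni²⁺] = 5.6 × 10^-5 M.

5.6 × 10^-5 M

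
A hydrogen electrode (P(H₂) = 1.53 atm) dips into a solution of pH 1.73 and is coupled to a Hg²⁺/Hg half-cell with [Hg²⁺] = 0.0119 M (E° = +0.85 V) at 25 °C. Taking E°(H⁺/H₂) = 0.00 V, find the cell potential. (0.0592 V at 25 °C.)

The Hg²⁺/Hg couple is the cathode, so E°_cell = 0.85 V; n = 2.
[H⁺] = 10^(−1.73) = 0.019 M, and Q = [H⁺]^2 / ([Hg²⁺]·P(H₂)) = 0.0190.
E = E° − (0.0592/2) log Q = 0.85 − (0.0592/2)(-1.720) = 0.901 V.

0.90 V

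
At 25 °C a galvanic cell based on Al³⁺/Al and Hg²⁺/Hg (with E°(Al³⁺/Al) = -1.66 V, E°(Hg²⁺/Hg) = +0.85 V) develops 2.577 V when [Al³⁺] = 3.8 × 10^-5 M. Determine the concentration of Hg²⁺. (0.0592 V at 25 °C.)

From the Nernst equation, log Q = n(E° − E)/0.0592 = 6(2.51 − 2.577)/0.0592 = -6.791, so Q = 1.62 × 10^-7.
With Q = [Al³⁺]^2/[Hg²⁺]^3 and the known concentrations, [Hg²⁺]^3 in the denominator gives [Hg²⁺] = 0.21 M.

0.21 M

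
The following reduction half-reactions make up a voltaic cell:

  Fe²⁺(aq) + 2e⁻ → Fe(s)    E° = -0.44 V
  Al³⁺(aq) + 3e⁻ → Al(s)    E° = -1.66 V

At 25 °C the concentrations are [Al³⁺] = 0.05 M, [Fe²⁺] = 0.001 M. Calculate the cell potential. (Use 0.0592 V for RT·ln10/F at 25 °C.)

The Fe²⁺/Fe couple has the higher reduction potential and acts as the cathode, so E°_cell = -0.44 − (-1.66) = 1.22 V.
Balancing electrons gives n = 6; the reaction quotient is Q = [Al³⁺]^2/[Fe²⁺]^3 = 2.5 × 10^6.
At 25 °C, E = E° − (0.0592/n) log Q = 1.22 − (0.0592/6)(6.398) = 1.220 − 0.063 = 1.157 V.

1.16 V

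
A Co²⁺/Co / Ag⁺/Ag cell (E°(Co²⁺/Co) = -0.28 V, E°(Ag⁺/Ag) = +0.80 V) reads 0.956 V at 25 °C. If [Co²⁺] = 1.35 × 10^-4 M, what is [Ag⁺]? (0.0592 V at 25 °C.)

9.3 × 10^-5 M

From the Nernst equation, log Q = n(E° − E)/0.0592 = 2(1.08 − 0.956)/0.0592 = 4.189, so Q = 1.55 × 10^4.
With Q = [Co²⁺]/[Ag⁺]^2 and the known concentrations, [Ag⁺]^2 in the denominator gives [Ag⁺] = 9.3 × 10^-5 M.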